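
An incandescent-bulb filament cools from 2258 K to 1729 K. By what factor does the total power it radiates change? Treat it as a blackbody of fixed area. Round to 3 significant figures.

P₂/P₁ ≈ 0.344

P ∝ T⁴, so P₂/P₁ = (T₂/T₁)⁴ = (1729/2258)⁴ = (0.765722)⁴ = 0.344.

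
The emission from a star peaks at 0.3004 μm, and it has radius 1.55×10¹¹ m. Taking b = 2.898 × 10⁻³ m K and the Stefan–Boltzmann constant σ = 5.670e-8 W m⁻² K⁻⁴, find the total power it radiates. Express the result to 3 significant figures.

P ≈ 1.48×10³² W

Wien's law: T = b/λ_max = 2.898×10⁻³/3.004×10⁻⁷ = 9647.14 K.
Surface area A = 4πR² = 4π(1.55×10¹¹ m)² = 3.01907×10²³ m².
Then P = σAT⁴ = 5.670×10⁻⁸×3.01907×10²³×(9647.14)⁴ = 1.48×10³² W.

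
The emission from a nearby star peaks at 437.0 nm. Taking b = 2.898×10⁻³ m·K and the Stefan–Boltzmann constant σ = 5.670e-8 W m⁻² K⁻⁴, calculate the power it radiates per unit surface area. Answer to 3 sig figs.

I ≈ 1.10×10⁸ W/m²

Wien's law: T = b/λ_max = 2.898×10⁻³/4.370×10⁻⁷ = 6631.58 K.
Then I = σT⁴ = 5.670×10⁻⁸×(6631.58)⁴ = 1.10×10⁸ W/m².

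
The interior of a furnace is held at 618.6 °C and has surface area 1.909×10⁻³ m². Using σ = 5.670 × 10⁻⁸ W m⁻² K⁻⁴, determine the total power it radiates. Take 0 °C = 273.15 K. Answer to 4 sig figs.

P ≈ 68.45 W

T = 618.6 °C + 273.15 = 891.75 K.
Area A = 1.909×10⁻³ m².
P = σAT⁴ = 5.670×10⁻⁸ × 1.909×10⁻³ × (891.75)⁴ = 68.45 W.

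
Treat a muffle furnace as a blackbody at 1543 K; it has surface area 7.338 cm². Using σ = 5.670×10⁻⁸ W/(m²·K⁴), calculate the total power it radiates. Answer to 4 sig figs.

Area A = 7.338 cm² = 7.338×10⁻⁴ m².
P = σAT⁴ = 5.670×10⁻⁸ × 7.338×10⁻⁴ × (1543)⁴ = 235.8 W.

P ≈ 235.8 W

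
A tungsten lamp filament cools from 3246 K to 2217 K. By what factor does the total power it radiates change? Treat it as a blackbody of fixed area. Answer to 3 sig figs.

P ∝ T⁴, so P₂/P₁ = (T₂/T₁)⁴ = (2217/3246)⁴ = (0.682994)⁴ = 0.218.

P₂/P₁ ≈ 0.218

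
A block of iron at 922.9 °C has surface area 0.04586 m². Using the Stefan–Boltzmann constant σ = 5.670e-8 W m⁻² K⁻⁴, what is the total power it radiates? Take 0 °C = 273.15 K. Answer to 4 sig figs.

P ≈ 5321 W

T = 922.9 °C + 273.15 = 1196.05 K.
Area A = 0.04586 m².
P = σAT⁴ = 5.670×10⁻⁸ × 0.04586 × (1196.05)⁴ = 5321 W.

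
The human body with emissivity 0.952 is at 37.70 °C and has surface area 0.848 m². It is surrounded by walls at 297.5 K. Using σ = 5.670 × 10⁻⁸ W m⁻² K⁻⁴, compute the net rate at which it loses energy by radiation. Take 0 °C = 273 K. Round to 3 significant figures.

Net loss ≈ 68.0 W

T = 37.70 °C + 273 = 310.70 K.
Area A = 0.848 m².
Net radiated power P_net = εσA(T⁴ − T₀⁴) = 0.952×5.670×10⁻⁸×0.848×(310.70⁴ − 297.5⁴).
T⁴ − T₀⁴ = 9.31891×10⁹ − 7.83336×10⁹ = 1.48555×10⁹ K⁴, so P_net = 68.0 W.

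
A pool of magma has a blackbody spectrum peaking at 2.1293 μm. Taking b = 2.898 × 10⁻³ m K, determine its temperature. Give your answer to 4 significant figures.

Wien's law gives T = b/λ_max = (2.898×10⁻³ m·K)/(2.1293×10⁻⁶ m) = 1361 K.

T ≈ 1361 K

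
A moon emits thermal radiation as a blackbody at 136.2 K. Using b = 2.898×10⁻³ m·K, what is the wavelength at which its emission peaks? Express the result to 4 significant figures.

λ_max ≈ 21.28 μm

Wien's displacement law: λ_max = b/T = (2.898×10⁻³ m·K)/(136.2 K) = 2.1278×10⁻⁵ m.
That is 21.28 μm, in the infrared range.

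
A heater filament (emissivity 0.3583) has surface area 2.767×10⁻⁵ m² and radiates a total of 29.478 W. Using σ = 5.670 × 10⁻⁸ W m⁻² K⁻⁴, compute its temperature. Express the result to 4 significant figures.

T ≈ 2691 K

Area A = 2.767×10⁻⁵ m².
P = εσAT⁴ ⇒ T = (P/(εσA))^(1/4) = (29.478/(0.3583×5.670×10⁻⁸×2.767×10⁻⁵))^(1/4) = 2691 K.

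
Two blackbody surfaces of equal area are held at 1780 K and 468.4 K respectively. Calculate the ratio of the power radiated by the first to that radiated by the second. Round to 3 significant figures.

P₁/P₂ ≈ 209

With equal areas, P₁/P₂ = (T₁/T₂)⁴ = (1780/468.4)⁴ = 209.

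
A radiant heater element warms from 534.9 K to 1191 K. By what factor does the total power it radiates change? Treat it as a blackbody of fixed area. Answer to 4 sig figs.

P₂/P₁ ≈ 24.58

P ∝ T⁴, so P₂/P₁ = (T₂/T₁)⁴ = (1191/534.9)⁴ = (2.22658)⁴ = 24.58.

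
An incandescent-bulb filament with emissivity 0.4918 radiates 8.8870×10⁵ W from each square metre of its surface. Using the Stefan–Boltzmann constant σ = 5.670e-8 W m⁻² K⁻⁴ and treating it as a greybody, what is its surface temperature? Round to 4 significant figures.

I = εσT⁴, so T = (I/εσ)^(1/4) = (8.8870×10⁵/(0.4918×5.670×10⁻⁸))^(1/4) = 2376 K.

T ≈ 2376 K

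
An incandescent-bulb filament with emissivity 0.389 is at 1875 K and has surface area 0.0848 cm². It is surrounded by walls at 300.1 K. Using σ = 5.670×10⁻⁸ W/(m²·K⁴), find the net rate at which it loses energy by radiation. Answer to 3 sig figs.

Area A = 0.0848 cm² = 8.48×10⁻⁶ m².
Net radiated power P_net = εσA(T⁴ − T₀⁴) = 0.389×5.670×10⁻⁸×8.48×10⁻⁶×(1875⁴ − 300.1⁴).
T⁴ − T₀⁴ = 1.23596×10¹³ − 8.11081×10⁹ = 1.23515×10¹³ K⁴, so P_net = 2.31 W.

Net loss ≈ 2.31 W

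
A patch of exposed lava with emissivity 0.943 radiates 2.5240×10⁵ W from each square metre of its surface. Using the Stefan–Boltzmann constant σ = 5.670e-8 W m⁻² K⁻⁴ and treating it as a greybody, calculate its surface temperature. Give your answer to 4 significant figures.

T ≈ 1474 K

I = εσT⁴, so T = (I/εσ)^(1/4) = (2.5240×10⁵/(0.943×5.670×10⁻⁸))^(1/4) = 1474 K.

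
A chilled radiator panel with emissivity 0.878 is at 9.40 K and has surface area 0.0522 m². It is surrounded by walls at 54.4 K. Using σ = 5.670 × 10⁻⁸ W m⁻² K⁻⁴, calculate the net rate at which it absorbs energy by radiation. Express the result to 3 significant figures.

Net gain ≈ 0.0227 W

Area A = 0.0522 m².
Net radiated power P_net = εσA(T⁴ − T₀⁴) = 0.878×5.670×10⁻⁸×0.0522×(9.40⁴ − 54.4⁴).
T⁴ − T₀⁴ = 7807.49 − 8.75781×10⁶ = -8.75000×10⁶ K⁴, so P_net = -0.0227 W — negative, meaning a net gain of 0.0227 W.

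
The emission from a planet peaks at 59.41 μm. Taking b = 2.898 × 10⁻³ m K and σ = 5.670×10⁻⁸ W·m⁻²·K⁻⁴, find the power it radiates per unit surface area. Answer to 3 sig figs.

Wien's law: T = b/λ_max = 2.898×10⁻³/5.941×10⁻⁵ = 48.7797 K.
Then I = σT⁴ = 5.670×10⁻⁸×(48.7797)⁴ = 0.321 W/m².

I ≈ 0.321 W/m²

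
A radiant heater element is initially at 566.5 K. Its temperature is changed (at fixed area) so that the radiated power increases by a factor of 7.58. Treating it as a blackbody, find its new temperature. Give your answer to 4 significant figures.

T₂ ≈ 940.0 K

P ∝ T⁴, so T₂/T₁ = (P₂/P₁)^(1/4) = (7.58)^(1/4) = 1.65927.
T₂ = 566.5 × 1.65927 = 940.0 K.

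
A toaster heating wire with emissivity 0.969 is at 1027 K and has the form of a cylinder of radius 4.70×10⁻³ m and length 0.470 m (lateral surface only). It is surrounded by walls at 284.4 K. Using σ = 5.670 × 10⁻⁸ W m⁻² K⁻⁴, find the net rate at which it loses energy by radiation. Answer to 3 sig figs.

Lateral area A = 2πrL = 2π×4.70×10⁻³×0.470 = 0.0138796 m².
Net radiated power P_net = εσA(T⁴ − T₀⁴) = 0.969×5.670×10⁻⁸×0.0138796×(1027⁴ − 284.4⁴).
T⁴ − T₀⁴ = 1.11245×10¹² − 6.54212×10⁹ = 1.10591×10¹² K⁴, so P_net = 843 W.

Net loss ≈ 843 W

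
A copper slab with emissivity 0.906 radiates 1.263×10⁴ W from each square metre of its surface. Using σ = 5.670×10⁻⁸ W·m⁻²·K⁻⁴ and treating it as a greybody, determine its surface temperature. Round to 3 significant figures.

T ≈ 704 K

I = εσT⁴, so T = (I/εσ)^(1/4) = (1.263×10⁴/(0.906×5.670×10⁻⁸))^(1/4) = 704 K.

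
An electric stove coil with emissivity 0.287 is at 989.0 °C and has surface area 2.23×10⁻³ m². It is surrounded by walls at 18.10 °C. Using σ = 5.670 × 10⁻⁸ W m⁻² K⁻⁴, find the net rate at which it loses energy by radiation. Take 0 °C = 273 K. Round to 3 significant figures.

Net loss ≈ 91.8 W

T = 989.0 °C + 273 = 1262.0 K.
Surroundings: T = 18.10 °C + 273 = 291.10 K.
Area A = 2.23×10⁻³ m².
Net radiated power P_net = εσA(T⁴ − T₀⁴) = 0.287×5.670×10⁻⁸×2.23×10⁻³×(1262.0⁴ − 291.10⁴).
T⁴ − T₀⁴ = 2.53651×10¹² − 7.18073×10⁹ = 2.52933×10¹² K⁴, so P_net = 91.8 W.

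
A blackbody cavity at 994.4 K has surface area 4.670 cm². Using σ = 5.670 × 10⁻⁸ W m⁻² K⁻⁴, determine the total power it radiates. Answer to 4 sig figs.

Area A = 4.670 cm² = 4.670×10⁻⁴ m².
P = σAT⁴ = 5.670×10⁻⁸ × 4.670×10⁻⁴ × (994.4)⁴ = 25.89 W.

P ≈ 25.89 W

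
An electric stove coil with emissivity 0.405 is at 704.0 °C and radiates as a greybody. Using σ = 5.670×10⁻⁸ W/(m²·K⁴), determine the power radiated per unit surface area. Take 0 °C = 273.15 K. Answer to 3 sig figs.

T = 704.0 °C + 273.15 = 977.15 K.
Stefan–Boltzmann: I = εσT⁴ = 0.405 × 5.670×10⁻⁸ × (977.15)⁴ = 2.09×10⁴ W/m².

I ≈ 2.09×10⁴ W/m²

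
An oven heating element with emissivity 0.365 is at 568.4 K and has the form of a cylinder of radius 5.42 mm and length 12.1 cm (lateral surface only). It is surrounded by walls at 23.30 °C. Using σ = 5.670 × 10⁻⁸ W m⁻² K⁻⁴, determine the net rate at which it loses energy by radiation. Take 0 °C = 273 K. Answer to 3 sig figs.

Surroundings: T = 23.30 °C + 273 = 296.30 K.
Lateral area A = 2πrL = 2π×5.42×10⁻³×0.121 = 4.12064×10⁻³ m².
Net radiated power P_net = εσA(T⁴ − T₀⁴) = 0.365×5.670×10⁻⁸×4.12064×10⁻³×(568.4⁴ − 296.30⁴).
T⁴ − T₀⁴ = 1.04380×10¹¹ − 7.70773×10⁹ = 9.66723×10¹⁰ K⁴, so P_net = 8.24 W.

Net loss ≈ 8.24 W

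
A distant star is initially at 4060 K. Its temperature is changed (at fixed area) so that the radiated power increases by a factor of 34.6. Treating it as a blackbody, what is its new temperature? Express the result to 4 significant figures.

P ∝ T⁴, so T₂/T₁ = (P₂/P₁)^(1/4) = (34.6)^(1/4) = 2.42532.
T₂ = 4060 × 2.42532 = 9847 K.

T₂ ≈ 9847 K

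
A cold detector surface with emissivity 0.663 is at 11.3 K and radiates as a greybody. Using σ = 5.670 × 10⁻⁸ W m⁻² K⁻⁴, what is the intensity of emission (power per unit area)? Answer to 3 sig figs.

Stefan–Boltzmann: I = εσT⁴ = 0.663 × 5.670×10⁻⁸ × (11.3)⁴ = 6.13×10⁻⁴ W/m².

I ≈ 6.13×10⁻⁴ W/m²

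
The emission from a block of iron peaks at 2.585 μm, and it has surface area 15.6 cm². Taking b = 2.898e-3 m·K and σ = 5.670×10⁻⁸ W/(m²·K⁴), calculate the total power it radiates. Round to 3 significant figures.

Wien's law: T = b/λ_max = 2.898×10⁻³/2.585×10⁻⁶ = 1121.08 K.
Area A = 15.6 cm² = 1.56×10⁻³ m².
Then P = σAT⁴ = 5.670×10⁻⁸×1.56×10⁻³×(1121.08)⁴ = 140 W.

P ≈ 140 W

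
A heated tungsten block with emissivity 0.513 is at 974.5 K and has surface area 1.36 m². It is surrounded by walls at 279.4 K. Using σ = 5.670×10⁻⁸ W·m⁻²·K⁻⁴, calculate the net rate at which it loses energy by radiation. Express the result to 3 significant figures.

Net loss ≈ 3.54×10⁴ W

Area A = 1.36 m².
Net radiated power P_net = εσA(T⁴ − T₀⁴) = 0.513×5.670×10⁻⁸×1.36×(974.5⁴ − 279.4⁴).
T⁴ − T₀⁴ = 9.01836×10¹¹ − 6.09404×10⁹ = 8.95742×10¹¹ K⁴, so P_net = 3.54×10⁴ W.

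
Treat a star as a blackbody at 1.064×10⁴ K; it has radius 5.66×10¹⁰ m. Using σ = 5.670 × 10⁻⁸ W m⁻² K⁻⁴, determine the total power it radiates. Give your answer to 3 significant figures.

Surface area A = 4πR² = 4π(5.66×10¹⁰ m)² = 4.02571×10²² m².
P = σAT⁴ = 5.670×10⁻⁸ × 4.02571×10²² × (1.064×10⁴)⁴ = 2.93×10³¹ W.

P ≈ 2.93×10³¹ W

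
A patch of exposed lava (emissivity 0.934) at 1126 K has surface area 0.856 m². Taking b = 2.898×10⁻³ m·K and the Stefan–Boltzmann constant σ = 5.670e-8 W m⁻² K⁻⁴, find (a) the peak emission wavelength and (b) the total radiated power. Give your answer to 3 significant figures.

(a) λ_max = b/T = 2.898×10⁻³/1126 = 2.574×10⁻⁶ m = 2.57×10³ nm.
Area A = 0.856 m².
(b) P = εσAT⁴ = 0.934×5.670×10⁻⁸×0.856×(1126)⁴ = 7.29×10⁴ W.

λ_max ≈ 2.57×10³ nm; P ≈ 7.29×10⁴ W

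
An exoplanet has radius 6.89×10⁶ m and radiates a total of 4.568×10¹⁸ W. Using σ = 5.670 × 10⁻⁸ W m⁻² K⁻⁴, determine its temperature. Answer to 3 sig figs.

Surface area A = 4πR² = 4π(6.89×10⁶ m)² = 5.96552×10¹⁴ m².
P = σAT⁴ ⇒ T = (P/(σA))^(1/4) = (4.568×10¹⁸/(5.670×10⁻⁸×5.96552×10¹⁴))^(1/4) = 606 K.

T ≈ 606 K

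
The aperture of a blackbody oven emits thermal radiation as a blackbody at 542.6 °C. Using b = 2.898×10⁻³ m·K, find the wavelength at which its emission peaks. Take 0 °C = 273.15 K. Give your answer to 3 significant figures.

λ_max ≈ 3.55 μm

T = 542.6 °C + 273.15 = 815.75 K.
Wien's displacement law: λ_max = b/T = (2.898×10⁻³ m·K)/(815.75 K) = 3.553×10⁻⁶ m.
That is 3.55 μm, in the infrared range.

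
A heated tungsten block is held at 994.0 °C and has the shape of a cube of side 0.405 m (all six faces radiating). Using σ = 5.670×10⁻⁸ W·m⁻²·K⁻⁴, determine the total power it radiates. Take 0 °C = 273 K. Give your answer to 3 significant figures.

P ≈ 1.44×10⁵ W

T = 994.0 °C + 273 = 1267.0 K.
Area A = 6s² = 6×(0.405 m)² = 0.98415 m².
P = σAT⁴ = 5.670×10⁻⁸ × 0.98415 × (1267.0)⁴ = 1.44×10⁵ W.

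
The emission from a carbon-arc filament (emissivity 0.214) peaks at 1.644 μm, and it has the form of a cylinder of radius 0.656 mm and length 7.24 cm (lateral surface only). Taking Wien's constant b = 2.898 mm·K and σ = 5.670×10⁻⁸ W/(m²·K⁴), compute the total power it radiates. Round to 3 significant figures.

P ≈ 35.0 W

Wien's law: T = b/λ_max = 2.898×10⁻³/1.644×10⁻⁶ = 1762.77 K.
Lateral area A = 2πrL = 2π×6.56×10⁻⁴×0.0724 = 2.98416×10⁻⁴ m².
Then P = εσAT⁴ = 0.214×5.670×10⁻⁸×2.98416×10⁻⁴×(1762.77)⁴ = 35.0 W.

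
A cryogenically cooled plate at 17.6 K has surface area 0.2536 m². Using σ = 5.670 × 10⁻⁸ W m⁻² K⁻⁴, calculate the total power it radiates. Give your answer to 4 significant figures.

Area A = 0.2536 m².
P = σAT⁴ = 5.670×10⁻⁸ × 0.2536 × (17.6)⁴ = 1.380×10⁻³ W.

P ≈ 1.380×10⁻³ W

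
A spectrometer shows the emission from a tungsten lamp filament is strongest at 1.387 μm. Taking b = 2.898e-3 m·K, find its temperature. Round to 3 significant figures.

Wien's law gives T = b/λ_max = (2.898×10⁻³ m·K)/(1.387×10⁻⁶ m) = 2.09×10³ K.

T ≈ 2.09×10³ K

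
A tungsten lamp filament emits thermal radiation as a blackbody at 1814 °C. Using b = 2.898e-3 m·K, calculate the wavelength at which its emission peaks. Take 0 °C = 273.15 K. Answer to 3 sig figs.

T = 1814 °C + 273.15 = 2087.15 K.
Wien's displacement law: λ_max = b/T = (2.898×10⁻³ m·K)/(2087.15 K) = 1.388×10⁻⁶ m.
That is 1.39×10³ nm, in the infrared range.

λ_max ≈ 1.39×10³ nm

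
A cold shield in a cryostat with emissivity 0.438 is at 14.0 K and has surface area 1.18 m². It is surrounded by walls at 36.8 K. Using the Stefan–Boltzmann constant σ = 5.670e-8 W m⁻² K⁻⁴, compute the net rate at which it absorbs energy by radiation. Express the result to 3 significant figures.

Area A = 1.18 m².
Net radiated power P_net = εσA(T⁴ − T₀⁴) = 0.438×5.670×10⁻⁸×1.18×(14.0⁴ − 36.8⁴).
T⁴ − T₀⁴ = 38416.0 − 1.83397×10⁶ = -1.79555×10⁶ K⁴, so P_net = -0.0526 W — negative, meaning a net gain of 0.0526 W.

Net gain ≈ 0.0526 W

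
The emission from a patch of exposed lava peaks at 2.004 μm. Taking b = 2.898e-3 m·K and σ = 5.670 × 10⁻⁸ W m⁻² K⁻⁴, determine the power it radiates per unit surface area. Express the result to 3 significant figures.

I ≈ 2.48×10⁵ W/m²

Wien's law: T = b/λ_max = 2.898×10⁻³/2.004×10⁻⁶ = 1446.11 K.
Then I = σT⁴ = 5.670×10⁻⁸×(1446.11)⁴ = 2.48×10⁵ W/m².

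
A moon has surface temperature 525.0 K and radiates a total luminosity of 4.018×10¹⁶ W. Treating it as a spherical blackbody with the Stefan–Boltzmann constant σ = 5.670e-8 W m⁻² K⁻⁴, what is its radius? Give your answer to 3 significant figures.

R ≈ 8.62×10⁵ m

L = 4πR²σT⁴ ⇒ R = √(L/(4πσT⁴)).
σT⁴ = 4307.45 W/m², so R = √(4.018×10¹⁶/(4π×4307.45)) = 8.62×10⁵ m.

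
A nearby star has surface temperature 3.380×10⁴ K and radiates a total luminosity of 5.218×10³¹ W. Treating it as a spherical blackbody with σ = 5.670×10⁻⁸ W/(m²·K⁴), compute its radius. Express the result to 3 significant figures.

R ≈ 7.49×10⁹ m

L = 4πR²σT⁴ ⇒ R = √(L/(4πσT⁴)).
σT⁴ = 7.40031×10¹⁰ W/m², so R = √(5.218×10³¹/(4π×7.40031×10¹⁰)) = 7.49×10⁹ m.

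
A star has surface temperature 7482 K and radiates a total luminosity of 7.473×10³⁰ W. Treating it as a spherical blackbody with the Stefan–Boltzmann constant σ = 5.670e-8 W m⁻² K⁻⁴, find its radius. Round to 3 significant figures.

R ≈ 5.79×10¹⁰ m

L = 4πR²σT⁴ ⇒ R = √(L/(4πσT⁴)).
σT⁴ = 1.77686×10⁸ W/m², so R = √(7.473×10³⁰/(4π×1.77686×10⁸)) = 5.79×10¹⁰ m.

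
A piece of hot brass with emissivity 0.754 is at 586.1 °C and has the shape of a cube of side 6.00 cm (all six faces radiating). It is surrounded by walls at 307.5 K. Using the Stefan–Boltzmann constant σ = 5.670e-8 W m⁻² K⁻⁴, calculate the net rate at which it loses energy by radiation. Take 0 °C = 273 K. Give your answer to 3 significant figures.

Net loss ≈ 495 W

T = 586.1 °C + 273 = 859.1 K.
Area A = 6s² = 6×(0.0600 m)² = 0.0216 m².
Net radiated power P_net = εσA(T⁴ − T₀⁴) = 0.754×5.670×10⁻⁸×0.0216×(859.1⁴ − 307.5⁴).
T⁴ − T₀⁴ = 5.44722×10¹¹ − 8.94088×10⁹ = 5.35781×10¹¹ K⁴, so P_net = 495 W.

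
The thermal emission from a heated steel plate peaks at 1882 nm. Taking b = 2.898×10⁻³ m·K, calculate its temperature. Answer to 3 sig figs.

Wien's law gives T = b/λ_max = (2.898×10⁻³ m·K)/(1.882×10⁻⁶ m) = 1.54×10³ K.

T ≈ 1.54×10³ K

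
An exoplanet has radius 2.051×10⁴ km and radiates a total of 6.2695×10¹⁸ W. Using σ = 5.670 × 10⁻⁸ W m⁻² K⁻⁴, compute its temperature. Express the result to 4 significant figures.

Surface area A = 4πR² = 4π(2.051×10⁷ m)² = 5.28617×10¹⁵ m².
P = σAT⁴ ⇒ T = (P/(σA))^(1/4) = (6.2695×10¹⁸/(5.670×10⁻⁸×5.28617×10¹⁵))^(1/4) = 380.3 K.

T ≈ 380.3 K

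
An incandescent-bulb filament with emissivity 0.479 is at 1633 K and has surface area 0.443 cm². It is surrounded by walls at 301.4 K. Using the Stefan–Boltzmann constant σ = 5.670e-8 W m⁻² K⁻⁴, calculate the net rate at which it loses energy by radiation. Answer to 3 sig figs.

Net loss ≈ 8.55 W

Area A = 0.443 cm² = 4.43×10⁻⁵ m².
Net radiated power P_net = εσA(T⁴ − T₀⁴) = 0.479×5.670×10⁻⁸×4.43×10⁻⁵×(1633⁴ − 301.4⁴).
T⁴ − T₀⁴ = 7.11123×10¹² − 8.25226×10⁹ = 7.10298×10¹² K⁴, so P_net = 8.55 W.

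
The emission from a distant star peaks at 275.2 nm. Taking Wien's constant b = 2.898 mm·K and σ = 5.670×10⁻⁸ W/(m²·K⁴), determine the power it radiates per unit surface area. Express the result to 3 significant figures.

I ≈ 6.97×10⁸ W/m²

Wien's law: T = b/λ_max = 2.898×10⁻³/2.752×10⁻⁷ = 10530.5 K.
Then I = σT⁴ = 5.670×10⁻⁸×(10530.5)⁴ = 6.97×10⁸ W/m².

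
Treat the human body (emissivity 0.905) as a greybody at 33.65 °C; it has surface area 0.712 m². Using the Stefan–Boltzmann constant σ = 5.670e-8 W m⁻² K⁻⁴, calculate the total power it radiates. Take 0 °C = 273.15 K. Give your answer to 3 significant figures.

T = 33.65 °C + 273.15 = 306.80 K.
Area A = 0.712 m².
P = εσAT⁴ = 0.905 × 5.670×10⁻⁸ × 0.712 × (306.80)⁴ = 324 W.

P ≈ 324 W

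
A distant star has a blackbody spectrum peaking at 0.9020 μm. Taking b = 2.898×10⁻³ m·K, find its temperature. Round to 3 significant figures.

Wien's law gives T = b/λ_max = (2.898×10⁻³ m·K)/(9.020×10⁻⁷ m) = 3.21×10³ K.

T ≈ 3.21×10³ K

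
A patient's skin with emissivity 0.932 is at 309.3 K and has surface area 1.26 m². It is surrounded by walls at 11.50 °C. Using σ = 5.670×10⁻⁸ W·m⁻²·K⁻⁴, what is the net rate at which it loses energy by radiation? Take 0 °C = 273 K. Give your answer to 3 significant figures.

Surroundings: T = 11.50 °C + 273 = 284.50 K.
Area A = 1.26 m².
Net radiated power P_net = εσA(T⁴ − T₀⁴) = 0.932×5.670×10⁻⁸×1.26×(309.3⁴ − 284.50⁴).
T⁴ − T₀⁴ = 9.15208×10⁹ − 6.55132×10⁹ = 2.60076×10⁹ K⁴, so P_net = 173 W.

Net loss ≈ 173 W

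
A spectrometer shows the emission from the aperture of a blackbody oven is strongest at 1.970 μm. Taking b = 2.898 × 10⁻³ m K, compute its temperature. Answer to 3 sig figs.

Wien's law gives T = b/λ_max = (2.898×10⁻³ m·K)/(1.970×10⁻⁶ m) = 1.47×10³ K.

T ≈ 1.47×10³ K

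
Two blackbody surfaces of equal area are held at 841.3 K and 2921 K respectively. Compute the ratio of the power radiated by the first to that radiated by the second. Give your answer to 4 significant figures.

P₁/P₂ ≈ 6.881×10⁻³

With equal areas, P₁/P₂ = (T₁/T₂)⁴ = (841.3/2921)⁴ = 6.881×10⁻³.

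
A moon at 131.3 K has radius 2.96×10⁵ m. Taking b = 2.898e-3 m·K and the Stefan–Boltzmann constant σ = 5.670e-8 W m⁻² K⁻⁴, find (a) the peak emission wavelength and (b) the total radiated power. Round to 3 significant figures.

(a) λ_max = b/T = 2.898×10⁻³/131.3 = 2.207×10⁻⁵ m = 22.1 μm.
Surface area A = 4πR² = 4π(2.96×10⁵ m)² = 1.10102×10¹² m².
(b) P = σAT⁴ = 5.670×10⁻⁸×1.10102×10¹²×(131.3)⁴ = 1.86×10¹³ W.

λ_max ≈ 22.1 μm; P ≈ 1.86×10¹³ W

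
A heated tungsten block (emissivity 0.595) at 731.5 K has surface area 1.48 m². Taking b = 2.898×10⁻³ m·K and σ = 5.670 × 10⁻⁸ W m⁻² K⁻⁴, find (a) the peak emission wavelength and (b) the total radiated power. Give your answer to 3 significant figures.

(a) λ_max = b/T = 2.898×10⁻³/731.5 = 3.962×10⁻⁶ m = 3.96 μm.
Area A = 1.48 m².
(b) P = εσAT⁴ = 0.595×5.670×10⁻⁸×1.48×(731.5)⁴ = 1.43×10⁴ W.

λ_max ≈ 3.96 μm; P ≈ 1.43×10⁴ W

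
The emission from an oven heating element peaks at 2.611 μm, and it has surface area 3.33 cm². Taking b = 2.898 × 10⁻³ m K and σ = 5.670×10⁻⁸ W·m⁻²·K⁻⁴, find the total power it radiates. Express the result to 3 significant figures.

Wien's law: T = b/λ_max = 2.898×10⁻³/2.611×10⁻⁶ = 1109.92 K.
Area A = 3.33 cm² = 3.33×10⁻⁴ m².
Then P = σAT⁴ = 5.670×10⁻⁸×3.33×10⁻⁴×(1109.92)⁴ = 28.7 W.

P ≈ 28.7 W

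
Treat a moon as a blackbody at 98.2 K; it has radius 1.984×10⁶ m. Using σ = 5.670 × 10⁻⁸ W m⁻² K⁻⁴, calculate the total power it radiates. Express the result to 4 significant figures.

Surface area A = 4πR² = 4π(1.984×10⁶ m)² = 4.94645×10¹³ m².
P = σAT⁴ = 5.670×10⁻⁸ × 4.94645×10¹³ × (98.2)⁴ = 2.608×10¹⁴ W.

P ≈ 2.608×10¹⁴ W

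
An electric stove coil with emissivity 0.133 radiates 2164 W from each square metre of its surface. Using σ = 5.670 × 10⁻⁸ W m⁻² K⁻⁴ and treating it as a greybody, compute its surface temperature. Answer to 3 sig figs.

I = εσT⁴, so T = (I/εσ)^(1/4) = (2164/(0.133×5.670×10⁻⁸))^(1/4) = 732 K.

T ≈ 732 K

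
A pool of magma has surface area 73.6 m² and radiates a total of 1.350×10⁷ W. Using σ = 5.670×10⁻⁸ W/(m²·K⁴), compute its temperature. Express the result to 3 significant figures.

T ≈ 1.34×10³ K

Area A = 73.6 m².
P = σAT⁴ ⇒ T = (P/(σA))^(1/4) = (1.350×10⁷/(5.670×10⁻⁸×73.6))^(1/4) = 1.34×10³ K.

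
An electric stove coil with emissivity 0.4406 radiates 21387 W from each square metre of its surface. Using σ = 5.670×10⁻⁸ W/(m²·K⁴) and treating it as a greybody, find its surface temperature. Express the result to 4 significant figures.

T ≈ 961.9 K

I = εσT⁴, so T = (I/εσ)^(1/4) = (21387/(0.4406×5.670×10⁻⁸))^(1/4) = 961.9 K.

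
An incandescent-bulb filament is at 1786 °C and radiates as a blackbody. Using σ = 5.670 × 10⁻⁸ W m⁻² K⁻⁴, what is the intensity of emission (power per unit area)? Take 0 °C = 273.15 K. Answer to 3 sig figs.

T = 1786 °C + 273.15 = 2059.15 K.
Stefan–Boltzmann: I = σT⁴ = 5.670×10⁻⁸ × (2059.15)⁴ = 1.02×10⁶ W/m².

I ≈ 1.02×10⁶ W/m²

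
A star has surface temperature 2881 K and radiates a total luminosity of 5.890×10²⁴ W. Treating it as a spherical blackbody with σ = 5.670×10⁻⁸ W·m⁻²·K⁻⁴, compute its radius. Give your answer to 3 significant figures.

L = 4πR²σT⁴ ⇒ R = √(L/(4πσT⁴)).
σT⁴ = 3.90621×10⁶ W/m², so R = √(5.890×10²⁴/(4π×3.90621×10⁶)) = 3.46×10⁸ m.

R ≈ 3.46×10⁸ m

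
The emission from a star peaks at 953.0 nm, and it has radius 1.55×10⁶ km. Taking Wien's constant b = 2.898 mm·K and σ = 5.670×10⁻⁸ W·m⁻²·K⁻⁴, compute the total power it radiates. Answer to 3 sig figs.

Wien's law: T = b/λ_max = 2.898×10⁻³/9.530×10⁻⁷ = 3040.92 K.
Surface area A = 4πR² = 4π(1.55×10⁹ m)² = 3.01907×10¹⁹ m².
Then P = σAT⁴ = 5.670×10⁻⁸×3.01907×10¹⁹×(3040.92)⁴ = 1.46×10²⁶ W.

P ≈ 1.46×10²⁶ W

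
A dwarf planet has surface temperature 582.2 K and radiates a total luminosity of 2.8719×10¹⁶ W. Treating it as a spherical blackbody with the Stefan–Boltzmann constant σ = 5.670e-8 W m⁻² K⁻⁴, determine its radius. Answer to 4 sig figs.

R ≈ 5.923×10⁵ m

L = 4πR²σT⁴ ⇒ R = √(L/(4πσT⁴)).
σT⁴ = 6514.36 W/m², so R = √(2.8719×10¹⁶/(4π×6514.36)) = 5.923×10⁵ m.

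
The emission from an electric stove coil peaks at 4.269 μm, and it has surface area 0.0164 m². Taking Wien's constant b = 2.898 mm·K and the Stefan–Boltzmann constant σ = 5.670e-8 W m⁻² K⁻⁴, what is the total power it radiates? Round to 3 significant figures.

Wien's law: T = b/λ_max = 2.898×10⁻³/4.269×10⁻⁶ = 678.848 K.
Area A = 0.0164 m².
Then P = σAT⁴ = 5.670×10⁻⁸×0.0164×(678.848)⁴ = 197 W.

P ≈ 197 W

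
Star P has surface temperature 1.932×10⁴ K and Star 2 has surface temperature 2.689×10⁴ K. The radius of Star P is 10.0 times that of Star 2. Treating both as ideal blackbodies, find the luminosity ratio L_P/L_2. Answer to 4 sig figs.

L ∝ R²T⁴, so L_P/L_2 = (R_P/R_2)²(T_P/T_2)⁴ = (10.0)² × (1.932×10⁴/2.689×10⁴)⁴ = 100 × 0.266480 = 26.65.

L_P/L_2 ≈ 26.65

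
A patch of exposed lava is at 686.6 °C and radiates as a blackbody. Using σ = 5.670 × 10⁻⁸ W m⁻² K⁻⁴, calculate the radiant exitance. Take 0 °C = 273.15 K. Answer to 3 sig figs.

I ≈ 4.81×10⁴ W/m²

T = 686.6 °C + 273.15 = 959.75 K.
Stefan–Boltzmann: I = σT⁴ = 5.670×10⁻⁸ × (959.75)⁴ = 4.81×10⁴ W/m².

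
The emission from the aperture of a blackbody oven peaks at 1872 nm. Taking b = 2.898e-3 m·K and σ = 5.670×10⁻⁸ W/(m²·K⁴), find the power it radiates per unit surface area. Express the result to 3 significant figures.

I ≈ 3.26×10⁵ W/m²

Wien's law: T = b/λ_max = 2.898×10⁻³/1.872×10⁻⁶ = 1548.08 K.
Then I = σT⁴ = 5.670×10⁻⁸×(1548.08)⁴ = 3.26×10⁵ W/m².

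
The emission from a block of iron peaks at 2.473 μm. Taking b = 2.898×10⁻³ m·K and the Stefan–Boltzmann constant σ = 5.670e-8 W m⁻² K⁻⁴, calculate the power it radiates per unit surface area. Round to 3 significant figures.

I ≈ 1.07×10⁵ W/m²

Wien's law: T = b/λ_max = 2.898×10⁻³/2.473×10⁻⁶ = 1171.86 K.
Then I = σT⁴ = 5.670×10⁻⁸×(1171.86)⁴ = 1.07×10⁵ W/m².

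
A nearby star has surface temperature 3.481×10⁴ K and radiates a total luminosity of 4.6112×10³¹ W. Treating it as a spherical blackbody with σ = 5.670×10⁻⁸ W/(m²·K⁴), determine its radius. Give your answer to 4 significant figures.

L = 4πR²σT⁴ ⇒ R = √(L/(4πσT⁴)).
σT⁴ = 8.32529×10¹⁰ W/m², so R = √(4.6112×10³¹/(4π×8.32529×10¹⁰)) = 6.639×10⁹ m.

R ≈ 6.639×10⁹ m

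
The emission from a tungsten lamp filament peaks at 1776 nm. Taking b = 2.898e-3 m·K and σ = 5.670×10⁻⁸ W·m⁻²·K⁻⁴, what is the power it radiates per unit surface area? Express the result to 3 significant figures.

Wien's law: T = b/λ_max = 2.898×10⁻³/1.776×10⁻⁶ = 1631.76 K.
Then I = σT⁴ = 5.670×10⁻⁸×(1631.76)⁴ = 4.02×10⁵ W/m².

I ≈ 4.02×10⁵ W/m²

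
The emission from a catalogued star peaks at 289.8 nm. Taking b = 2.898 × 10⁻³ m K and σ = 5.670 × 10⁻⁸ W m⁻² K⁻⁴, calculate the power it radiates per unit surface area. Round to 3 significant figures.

Wien's law: T = b/λ_max = 2.898×10⁻³/2.898×10⁻⁷ = 10000.0 K.
Then I = σT⁴ = 5.670×10⁻⁸×(10000.0)⁴ = 5.67×10⁸ W/m².

I ≈ 5.67×10⁸ W/m²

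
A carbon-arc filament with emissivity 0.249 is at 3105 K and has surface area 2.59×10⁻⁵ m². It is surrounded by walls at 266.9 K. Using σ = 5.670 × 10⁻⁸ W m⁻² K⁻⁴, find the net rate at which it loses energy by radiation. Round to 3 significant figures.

Net loss ≈ 34.0 W

Area A = 2.59×10⁻⁵ m².
Net radiated power P_net = εσA(T⁴ − T₀⁴) = 0.249×5.670×10⁻⁸×2.59×10⁻⁵×(3105⁴ − 266.9⁴).
T⁴ − T₀⁴ = 9.29494×10¹³ − 5.07451×10⁹ = 9.29443×10¹³ K⁴, so P_net = 34.0 W.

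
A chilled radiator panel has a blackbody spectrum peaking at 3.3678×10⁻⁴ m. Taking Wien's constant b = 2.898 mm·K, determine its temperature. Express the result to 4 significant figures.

T ≈ 8.605 K

Wien's law gives T = b/λ_max = (2.898×10⁻³ m·K)/(3.3678×10⁻⁴ m) = 8.605 K.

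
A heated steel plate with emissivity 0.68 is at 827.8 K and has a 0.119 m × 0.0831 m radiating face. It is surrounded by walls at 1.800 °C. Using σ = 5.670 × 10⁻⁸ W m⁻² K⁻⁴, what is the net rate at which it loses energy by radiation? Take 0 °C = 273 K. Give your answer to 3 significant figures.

Net loss ≈ 177 W

Surroundings: T = 1.800 °C + 273 = 274.800 K.
Area A = 0.119 × 0.0831 = 9.8889×10⁻³ m².
Net radiated power P_net = εσA(T⁴ − T₀⁴) = 0.68×5.670×10⁻⁸×9.8889×10⁻³×(827.8⁴ − 274.800⁴).
T⁴ − T₀⁴ = 4.69571×10¹¹ − 5.70252×10⁹ = 4.63868×10¹¹ K⁴, so P_net = 177 W.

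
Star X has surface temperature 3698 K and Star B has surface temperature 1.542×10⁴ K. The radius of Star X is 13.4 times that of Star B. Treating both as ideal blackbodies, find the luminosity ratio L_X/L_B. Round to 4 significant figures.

L_X/L_B ≈ 0.5939

L ∝ R²T⁴, so L_X/L_B = (R_X/R_B)²(T_X/T_B)⁴ = (13.4)² × (3698/1.542×10⁴)⁴ = 179.56 × 3.30773×10⁻³ = 0.5939.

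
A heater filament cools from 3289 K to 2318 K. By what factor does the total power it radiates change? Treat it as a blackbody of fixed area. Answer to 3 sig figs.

P₂/P₁ ≈ 0.247

P ∝ T⁴, so P₂/P₁ = (T₂/T₁)⁴ = (2318/3289)⁴ = (0.704773)⁴ = 0.247.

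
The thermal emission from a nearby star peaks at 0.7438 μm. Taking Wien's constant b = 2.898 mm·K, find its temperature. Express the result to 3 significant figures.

Wien's law gives T = b/λ_max = (2.898×10⁻³ m·K)/(7.438×10⁻⁷ m) = 3.90×10³ K.

T ≈ 3.90×10³ K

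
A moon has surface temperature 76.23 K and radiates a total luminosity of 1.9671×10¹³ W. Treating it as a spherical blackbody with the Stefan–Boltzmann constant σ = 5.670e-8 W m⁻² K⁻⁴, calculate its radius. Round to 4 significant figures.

L = 4πR²σT⁴ ⇒ R = √(L/(4πσT⁴)).
σT⁴ = 1.91464 W/m², so R = √(1.9671×10¹³/(4π×1.91464)) = 9.042×10⁵ m.

R ≈ 9.042×10⁵ m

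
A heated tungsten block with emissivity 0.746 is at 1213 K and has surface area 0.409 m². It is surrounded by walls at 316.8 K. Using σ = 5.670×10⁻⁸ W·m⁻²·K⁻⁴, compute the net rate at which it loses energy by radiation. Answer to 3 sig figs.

Area A = 0.409 m².
Net radiated power P_net = εσA(T⁴ − T₀⁴) = 0.746×5.670×10⁻⁸×0.409×(1213⁴ − 316.8⁴).
T⁴ − T₀⁴ = 2.16493×10¹² − 1.00726×10¹⁰ = 2.15486×10¹² K⁴, so P_net = 3.73×10⁴ W.

Net loss ≈ 3.73×10⁴ W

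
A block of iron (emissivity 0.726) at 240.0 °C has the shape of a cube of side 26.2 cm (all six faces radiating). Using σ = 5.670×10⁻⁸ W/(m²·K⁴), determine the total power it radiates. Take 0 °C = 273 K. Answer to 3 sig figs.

P ≈ 1.17×10³ W

T = 240.0 °C + 273 = 513.0 K.
Area A = 6s² = 6×(0.262 m)² = 0.411864 m².
P = εσAT⁴ = 0.726 × 5.670×10⁻⁸ × 0.411864 × (513.0)⁴ = 1.17×10³ W.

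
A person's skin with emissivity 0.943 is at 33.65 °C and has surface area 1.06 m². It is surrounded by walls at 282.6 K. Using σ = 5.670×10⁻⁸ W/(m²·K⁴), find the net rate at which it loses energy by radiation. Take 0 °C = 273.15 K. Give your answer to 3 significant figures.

Net loss ≈ 141 W

T = 33.65 °C + 273.15 = 306.80 K.
Area A = 1.06 m².
Net radiated power P_net = εσA(T⁴ − T₀⁴) = 0.943×5.670×10⁻⁸×1.06×(306.80⁴ − 282.6⁴).
T⁴ − T₀⁴ = 8.85975×10⁹ − 6.37806×10⁹ = 2.48169×10⁹ K⁴, so P_net = 141 W.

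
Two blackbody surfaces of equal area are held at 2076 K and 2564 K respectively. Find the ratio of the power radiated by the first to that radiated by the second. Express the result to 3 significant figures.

P₁/P₂ ≈ 0.430

With equal areas, P₁/P₂ = (T₁/T₂)⁴ = (2076/2564)⁴ = 0.430.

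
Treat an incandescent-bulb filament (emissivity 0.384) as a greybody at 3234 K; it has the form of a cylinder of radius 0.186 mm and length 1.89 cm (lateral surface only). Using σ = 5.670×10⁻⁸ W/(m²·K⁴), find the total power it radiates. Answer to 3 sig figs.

P ≈ 52.6 W

Lateral area A = 2πrL = 2π×1.86×10⁻⁴×0.0189 = 2.20879×10⁻⁵ m².
P = εσAT⁴ = 0.384 × 5.670×10⁻⁸ × 2.20879×10⁻⁵ × (3234)⁴ = 52.6 W.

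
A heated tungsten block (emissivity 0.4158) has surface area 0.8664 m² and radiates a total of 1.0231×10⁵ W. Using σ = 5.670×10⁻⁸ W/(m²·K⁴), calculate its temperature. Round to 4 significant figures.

Area A = 0.8664 m².
P = εσAT⁴ ⇒ T = (P/(εσA))^(1/4) = (1.0231×10⁵/(0.4158×5.670×10⁻⁸×0.8664))^(1/4) = 1496 K.

T ≈ 1496 K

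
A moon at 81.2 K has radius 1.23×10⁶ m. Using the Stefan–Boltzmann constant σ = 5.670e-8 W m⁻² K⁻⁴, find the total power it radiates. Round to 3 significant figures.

P ≈ 4.69×10¹³ W

Surface area A = 4πR² = 4π(1.23×10⁶ m)² = 1.90117×10¹³ m².
P = σAT⁴ = 5.670×10⁻⁸ × 1.90117×10¹³ × (81.2)⁴ = 4.69×10¹³ W.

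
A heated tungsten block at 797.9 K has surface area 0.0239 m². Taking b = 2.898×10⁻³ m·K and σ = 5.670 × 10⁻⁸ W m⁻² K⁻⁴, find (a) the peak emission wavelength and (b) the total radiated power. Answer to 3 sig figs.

(a) λ_max = b/T = 2.898×10⁻³/797.9 = 3.632×10⁻⁶ m = 3.63 μm.
Area A = 0.0239 m².
(b) P = σAT⁴ = 5.670×10⁻⁸×0.0239×(797.9)⁴ = 549 W.

λ_max ≈ 3.63 μm; P ≈ 549 W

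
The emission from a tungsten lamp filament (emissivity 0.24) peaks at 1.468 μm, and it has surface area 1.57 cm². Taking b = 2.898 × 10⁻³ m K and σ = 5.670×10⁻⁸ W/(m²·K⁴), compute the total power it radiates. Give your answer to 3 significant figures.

Wien's law: T = b/λ_max = 2.898×10⁻³/1.468×10⁻⁶ = 1974.11 K.
Area A = 1.57 cm² = 1.57×10⁻⁴ m².
Then P = εσAT⁴ = 0.24×5.670×10⁻⁸×1.57×10⁻⁴×(1974.11)⁴ = 32.4 W.

P ≈ 32.4 W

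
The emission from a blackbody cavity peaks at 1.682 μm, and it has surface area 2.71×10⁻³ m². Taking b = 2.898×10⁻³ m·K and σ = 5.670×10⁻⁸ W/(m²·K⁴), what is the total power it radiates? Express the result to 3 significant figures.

Wien's law: T = b/λ_max = 2.898×10⁻³/1.682×10⁻⁶ = 1722.95 K.
Area A = 2.71×10⁻³ m².
Then P = σAT⁴ = 5.670×10⁻⁸×2.71×10⁻³×(1722.95)⁴ = 1.35×10³ W.

P ≈ 1.35×10³ W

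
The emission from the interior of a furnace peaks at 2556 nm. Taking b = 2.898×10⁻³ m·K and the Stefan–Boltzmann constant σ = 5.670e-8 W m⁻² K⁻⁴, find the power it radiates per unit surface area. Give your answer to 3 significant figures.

I ≈ 9.37×10⁴ W/m²

Wien's law: T = b/λ_max = 2.898×10⁻³/2.556×10⁻⁶ = 1133.80 K.
Then I = σT⁴ = 5.670×10⁻⁸×(1133.80)⁴ = 9.37×10⁴ W/m².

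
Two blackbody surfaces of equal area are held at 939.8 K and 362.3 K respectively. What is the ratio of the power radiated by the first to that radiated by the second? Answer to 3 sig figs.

P₁/P₂ ≈ 45.3

With equal areas, P₁/P₂ = (T₁/T₂)⁴ = (939.8/362.3)⁴ = 45.3.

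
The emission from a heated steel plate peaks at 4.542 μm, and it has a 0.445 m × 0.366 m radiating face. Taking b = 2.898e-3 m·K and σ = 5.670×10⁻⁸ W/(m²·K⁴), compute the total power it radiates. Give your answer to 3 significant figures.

Wien's law: T = b/λ_max = 2.898×10⁻³/4.542×10⁻⁶ = 638.045 K.
Area A = 0.445 × 0.366 = 0.16287 m².
Then P = σAT⁴ = 5.670×10⁻⁸×0.16287×(638.045)⁴ = 1.53×10³ W.

P ≈ 1.53×10³ W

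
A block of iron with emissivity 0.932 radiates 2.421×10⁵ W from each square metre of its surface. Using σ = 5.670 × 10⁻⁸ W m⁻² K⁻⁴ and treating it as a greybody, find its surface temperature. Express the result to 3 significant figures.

T ≈ 1.46×10³ K

I = εσT⁴, so T = (I/εσ)^(1/4) = (2.421×10⁵/(0.932×5.670×10⁻⁸))^(1/4) = 1.46×10³ K.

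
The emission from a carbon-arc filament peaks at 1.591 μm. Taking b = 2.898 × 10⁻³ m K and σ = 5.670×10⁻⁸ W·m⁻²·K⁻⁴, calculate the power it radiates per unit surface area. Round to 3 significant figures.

Wien's law: T = b/λ_max = 2.898×10⁻³/1.591×10⁻⁶ = 1821.50 K.
Then I = σT⁴ = 5.670×10⁻⁸×(1821.50)⁴ = 6.24×10⁵ W/m².

I ≈ 6.24×10⁵ W/m²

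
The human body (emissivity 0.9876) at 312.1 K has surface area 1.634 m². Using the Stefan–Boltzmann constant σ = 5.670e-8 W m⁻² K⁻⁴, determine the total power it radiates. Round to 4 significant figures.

P ≈ 868.1 W

Area A = 1.634 m².
P = εσAT⁴ = 0.9876 × 5.670×10⁻⁸ × 1.634 × (312.1)⁴ = 868.1 W.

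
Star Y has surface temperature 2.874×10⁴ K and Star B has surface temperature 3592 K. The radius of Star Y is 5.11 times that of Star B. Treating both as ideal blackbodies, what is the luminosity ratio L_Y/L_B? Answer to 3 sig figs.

L ∝ R²T⁴, so L_Y/L_B = (R_Y/R_B)²(T_Y/T_B)⁴ = (5.11)² × (2.874×10⁴/3592)⁴ = 26.1121 × 4098.28 = 1.07×10⁵.

L_Y/L_B ≈ 1.07×10⁵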